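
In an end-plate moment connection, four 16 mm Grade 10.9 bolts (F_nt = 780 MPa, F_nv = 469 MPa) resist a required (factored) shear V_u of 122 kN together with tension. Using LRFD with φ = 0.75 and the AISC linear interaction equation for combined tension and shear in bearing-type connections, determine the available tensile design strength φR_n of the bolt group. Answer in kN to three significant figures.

409 kN

A_b = π·16²/4 = 201.1 mm²; f_rv = 122 × 1000 / (4 × 201.1) = 151.7 MPa.
F'_nt = 1.3 F_nt − (F_nt / φF_nv) f_rv = 1.3·780 − (780/(0.75·469))·151.7 = 677.6 MPa, capped at F_nt → F'_nt = 677.6 MPa.
R_n = F'_nt · A_b · n = 677.6 × 201.1 × 4 / 1000 = 545 kN.
Design strength φR_n = 0.75 × 545 = 409 kN.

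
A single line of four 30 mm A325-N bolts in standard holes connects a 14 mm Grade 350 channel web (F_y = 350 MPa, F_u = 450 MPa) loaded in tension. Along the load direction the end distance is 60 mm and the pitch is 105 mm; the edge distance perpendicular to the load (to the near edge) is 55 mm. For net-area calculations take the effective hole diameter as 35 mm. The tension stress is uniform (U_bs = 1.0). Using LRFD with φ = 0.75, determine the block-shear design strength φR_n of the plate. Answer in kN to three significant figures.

Shear plane L_v = 60 + 3·105 = 375 mm; A_gv = 375 × 14 = 5250 mm².
A_nv = (375 − 3.5·35) × 14 = 3535 mm².
A_nt = (55 − 0.5·35) × 14 = 525 mm².
0.6 F_u A_nv = 954.5 kN; 0.6 F_y A_gv = 1102 kN → shear rupture governs the shear term.
R_n = 954.5 + 1.0 × 450 × 525 / 1000 = 1191 kN.
Design strength φR_n = 0.75 × 1191 = 893 kN.

893 kN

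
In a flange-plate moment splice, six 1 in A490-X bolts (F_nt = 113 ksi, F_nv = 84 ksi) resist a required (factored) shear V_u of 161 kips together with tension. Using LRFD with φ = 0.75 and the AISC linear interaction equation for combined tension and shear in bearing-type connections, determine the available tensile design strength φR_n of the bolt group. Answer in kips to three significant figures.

A_b = π·1²/4 = 0.7854 in²; f_rv = 161 / (6 × 0.7854) = 34.17 ksi.
F'_nt = 1.3 F_nt − (F_nt / φF_nv) f_rv = 1.3·113 − (113/(0.75·84))·34.17 = 85.62 ksi, capped at F_nt → F'_nt = 85.62 ksi.
R_n = F'_nt · A_b · n = 85.62 × 0.7854 × 6 = 403.5 kips.
Design strength φR_n = 0.75 × 403.5 = 303 kips.

303 kips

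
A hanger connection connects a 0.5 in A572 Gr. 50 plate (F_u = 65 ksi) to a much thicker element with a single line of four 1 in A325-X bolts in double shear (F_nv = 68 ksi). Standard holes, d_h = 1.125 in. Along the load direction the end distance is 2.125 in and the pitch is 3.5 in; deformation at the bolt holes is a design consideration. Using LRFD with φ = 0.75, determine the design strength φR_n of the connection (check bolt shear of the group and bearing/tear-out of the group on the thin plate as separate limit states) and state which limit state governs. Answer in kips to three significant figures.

Bolt shear: A_b = π·1²/4 = 0.7854 in²; R_n = 68 × 0.7854 × 4 × 2 = 427.3 kips → 0.75 × 427.3 = 320 kips.
Bearing (1.2 l_c t F_u ≤ 2.4 d t F_u): upper limit = 2.4·1·0.5·65 = 78 kips.
  Edge l_c = 2.125 − 1.125/2 = 1.562 → r_n = 60.94 kips; interior l_c = 3.5 − 1.125 = 2.375 → r_n = 78 kips.
  R_n,bearing = 1·60.94 + 3·78 = 294.9 kips → 0.75 × 294.9 = 221 kips.
Bearing governs: 221 kips.

221 kips (bearing governs)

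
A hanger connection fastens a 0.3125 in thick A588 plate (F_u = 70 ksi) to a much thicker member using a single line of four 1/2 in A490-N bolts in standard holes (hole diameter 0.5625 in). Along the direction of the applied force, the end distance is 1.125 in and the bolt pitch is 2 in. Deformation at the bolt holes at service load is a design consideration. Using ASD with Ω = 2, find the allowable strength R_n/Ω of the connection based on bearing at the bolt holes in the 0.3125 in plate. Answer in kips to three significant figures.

50.4 kips

Per bolt r_n = 1.2 l_c t F_u ≤ 2.4 d t F_u; upper limit = 2.4 × 0.5 × 0.3125 × 70 = 26.25 kips.
Edge bolt: l_c = 1.125 − 0.5625/2 = 0.8438 in → 1.2 × 0.8438 × 0.3125 × 70 = 22.15 → r_n = 22.15 kips.
Interior bolts: l_c = 2 − 0.5625 = 1.438 in → 1.2 × 1.438 × 0.3125 × 70 = 37.73 → r_n = 26.25 kips.
R_n = 1 × 22.15 + 3 × 26.25 = 100.9 kips.
Allowable strength R_n/Ω = 100.9 / 2 = 50.4 kips.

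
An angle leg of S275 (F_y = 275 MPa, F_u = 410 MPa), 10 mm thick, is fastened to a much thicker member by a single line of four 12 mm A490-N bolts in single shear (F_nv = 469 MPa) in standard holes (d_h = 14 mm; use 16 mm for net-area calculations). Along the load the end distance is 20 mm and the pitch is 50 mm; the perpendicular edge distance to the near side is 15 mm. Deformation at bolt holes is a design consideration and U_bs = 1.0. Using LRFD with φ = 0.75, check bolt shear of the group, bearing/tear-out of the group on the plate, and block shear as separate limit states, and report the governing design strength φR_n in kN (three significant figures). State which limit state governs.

159 kN (bolt shear governs)

Bolt shear: A_b = π·12²/4 = 113.1 mm²; R_n = 469 × 113.1 × 4 × 1 / 1000 = 212.2 kN → 0.75 × 212.2 = 159 kN.
Bearing: edge l_c = 13, r_n = 63.96 kN; interior l_c = 36, r_n = 118.1 kN; R_n = 63.96 + 3·118.1 = 418.2 kN → 314 kN.
Block shear: A_gv = 1700, A_nv = 1140, A_nt = 70 mm²; R_n = min(0.6F_uA_nv, 0.6F_yA_gv) + U_bs·F_u·A_nt = 309.1 kN → 232 kN.
Bolt shear governs: 159 kN.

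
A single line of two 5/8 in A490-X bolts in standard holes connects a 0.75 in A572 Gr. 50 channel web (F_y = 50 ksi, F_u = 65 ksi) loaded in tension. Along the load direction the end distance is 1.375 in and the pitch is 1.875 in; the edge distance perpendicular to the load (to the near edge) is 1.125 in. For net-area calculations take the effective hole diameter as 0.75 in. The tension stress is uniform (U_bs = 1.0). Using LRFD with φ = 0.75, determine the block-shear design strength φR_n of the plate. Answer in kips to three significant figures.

74 kips

Shear plane L_v = 1.375 + 1·1.875 = 3.25 in; A_gv = 3.25 × 0.75 = 2.438 in².
A_nv = (3.25 − 1.5·0.75) × 0.75 = 1.594 in².
A_nt = (1.125 − 0.5·0.75) × 0.75 = 0.5625 in².
0.6 F_u A_nv = 62.16 kips; 0.6 F_y A_gv = 73.12 kips → shear rupture governs the shear term.
R_n = 62.16 + 1.0 × 65 × 0.5625 = 98.72 kips.
Design strength φR_n = 0.75 × 98.72 = 74 kips.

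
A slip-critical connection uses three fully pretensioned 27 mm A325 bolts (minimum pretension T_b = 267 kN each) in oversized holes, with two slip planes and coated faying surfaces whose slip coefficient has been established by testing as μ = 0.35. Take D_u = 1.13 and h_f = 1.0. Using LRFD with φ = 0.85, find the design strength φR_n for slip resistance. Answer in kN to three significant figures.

539 kN

R_n = μ · D_u · h_f · T_b · n_s · n_b = 0.35 × 1.13 × 1.0 × 267 × 2 × 3 = 633.6 kN.
Design strength φR_n = 0.85 × 633.6 = 539 kN.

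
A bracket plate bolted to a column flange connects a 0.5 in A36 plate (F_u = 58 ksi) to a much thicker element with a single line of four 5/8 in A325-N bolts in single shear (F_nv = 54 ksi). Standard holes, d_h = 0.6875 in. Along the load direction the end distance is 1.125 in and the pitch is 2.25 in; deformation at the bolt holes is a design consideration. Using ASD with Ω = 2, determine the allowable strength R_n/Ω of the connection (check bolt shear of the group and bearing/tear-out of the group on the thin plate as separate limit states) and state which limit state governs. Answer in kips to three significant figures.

Bolt shear: A_b = π·0.625²/4 = 0.3068 in²; R_n = 54 × 0.3068 × 4 × 1 = 66.27 kips → 66.27 / 2 = 33.1 kips.
Bearing (1.2 l_c t F_u ≤ 2.4 d t F_u): upper limit = 2.4·0.625·0.5·58 = 43.5 kips.
  Edge l_c = 1.125 − 0.6875/2 = 0.7812 → r_n = 27.19 kips; interior l_c = 2.25 − 0.6875 = 1.562 → r_n = 43.5 kips.
  R_n,bearing = 1·27.19 + 3·43.5 = 157.7 kips → 157.7 / 2 = 78.8 kips.
Bolt shear governs: 33.1 kips.

33.1 kips (bolt shear governs)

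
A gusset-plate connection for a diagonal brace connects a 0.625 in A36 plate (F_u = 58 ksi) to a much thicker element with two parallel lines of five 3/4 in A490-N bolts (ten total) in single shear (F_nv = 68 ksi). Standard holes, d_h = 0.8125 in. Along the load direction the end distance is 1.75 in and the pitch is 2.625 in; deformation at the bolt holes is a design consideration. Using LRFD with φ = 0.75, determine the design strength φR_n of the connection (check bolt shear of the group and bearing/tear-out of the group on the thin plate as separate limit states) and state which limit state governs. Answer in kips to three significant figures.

Bolt shear: A_b = π·0.75²/4 = 0.4418 in²; R_n = 68 × 0.4418 × 10 × 1 = 300.4 kips → 0.75 × 300.4 = 225 kips.
Bearing (1.2 l_c t F_u ≤ 2.4 d t F_u): upper limit = 2.4·0.75·0.625·58 = 65.25 kips.
  Edge l_c = 1.75 − 0.8125/2 = 1.344 → r_n = 58.45 kips; interior l_c = 2.625 − 0.8125 = 1.812 → r_n = 65.25 kips.
  R_n,bearing = 2·58.45 + 8·65.25 = 638.9 kips → 0.75 × 638.9 = 479 kips.
Bolt shear governs: 225 kips.

225 kips (bolt shear governs)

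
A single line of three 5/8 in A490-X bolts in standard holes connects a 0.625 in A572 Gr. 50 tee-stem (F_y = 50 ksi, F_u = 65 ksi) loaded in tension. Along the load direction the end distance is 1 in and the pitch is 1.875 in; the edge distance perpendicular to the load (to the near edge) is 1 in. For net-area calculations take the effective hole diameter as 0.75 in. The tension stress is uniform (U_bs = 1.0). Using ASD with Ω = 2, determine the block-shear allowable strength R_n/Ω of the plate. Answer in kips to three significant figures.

Shear plane L_v = 1 + 2·1.875 = 4.75 in; A_gv = 4.75 × 0.625 = 2.969 in².
A_nv = (4.75 − 2.5·0.75) × 0.625 = 1.797 in².
A_nt = (1 − 0.5·0.75) × 0.625 = 0.3906 in².
0.6 F_u A_nv = 70.08 kips; 0.6 F_y A_gv = 89.06 kips → shear rupture governs the shear term.
R_n = 70.08 + 1.0 × 65 × 0.3906 = 95.47 kips.
Allowable strength R_n/Ω = 95.47 / 2 = 47.7 kips.

47.7 kips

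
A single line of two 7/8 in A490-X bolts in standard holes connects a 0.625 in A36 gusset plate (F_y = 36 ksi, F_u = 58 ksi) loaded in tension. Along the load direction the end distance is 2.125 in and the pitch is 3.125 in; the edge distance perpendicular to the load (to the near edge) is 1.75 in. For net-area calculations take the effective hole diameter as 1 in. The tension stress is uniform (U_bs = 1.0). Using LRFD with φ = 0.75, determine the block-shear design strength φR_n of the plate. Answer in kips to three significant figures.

87.1 kips

Shear plane L_v = 2.125 + 1·3.125 = 5.25 in; A_gv = 5.25 × 0.625 = 3.281 in².
A_nv = (5.25 − 1.5·1) × 0.625 = 2.344 in².
A_nt = (1.75 − 0.5·1) × 0.625 = 0.7812 in².
0.6 F_u A_nv = 81.56 kips; 0.6 F_y A_gv = 70.88 kips → shear yielding governs the shear term.
R_n = 70.88 + 1.0 × 58 × 0.7812 = 116.2 kips.
Design strength φR_n = 0.75 × 116.2 = 87.1 kips.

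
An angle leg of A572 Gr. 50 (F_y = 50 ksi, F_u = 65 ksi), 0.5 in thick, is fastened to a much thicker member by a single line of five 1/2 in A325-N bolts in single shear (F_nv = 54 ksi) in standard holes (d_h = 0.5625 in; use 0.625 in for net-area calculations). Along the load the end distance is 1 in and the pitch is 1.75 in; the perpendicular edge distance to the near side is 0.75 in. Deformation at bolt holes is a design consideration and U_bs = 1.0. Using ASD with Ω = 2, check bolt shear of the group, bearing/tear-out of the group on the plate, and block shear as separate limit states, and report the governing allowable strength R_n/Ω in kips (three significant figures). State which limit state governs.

Bolt shear: A_b = π·0.5²/4 = 0.1963 in²; R_n = 54 × 0.1963 × 5 × 1 = 53.01 kips → 53.01 / 2 = 26.5 kips.
Bearing: edge l_c = 0.7188, r_n = 28.03 kips; interior l_c = 1.188, r_n = 39 kips; R_n = 28.03 + 4·39 = 184 kips → 92 kips.
Block shear: A_gv = 4, A_nv = 2.594, A_nt = 0.2188 in²; R_n = min(0.6F_uA_nv, 0.6F_yA_gv) + U_bs·F_u·A_nt = 115.4 kips → 57.7 kips.
Bolt shear governs: 26.5 kips.

26.5 kips (bolt shear governs)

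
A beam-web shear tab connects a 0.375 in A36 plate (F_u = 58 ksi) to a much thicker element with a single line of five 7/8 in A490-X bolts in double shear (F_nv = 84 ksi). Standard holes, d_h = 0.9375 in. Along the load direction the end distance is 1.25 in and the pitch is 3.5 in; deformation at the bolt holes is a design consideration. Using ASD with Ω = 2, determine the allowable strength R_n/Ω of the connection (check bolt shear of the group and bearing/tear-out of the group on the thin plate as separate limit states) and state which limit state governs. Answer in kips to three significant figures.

102 kips (bearing governs)

Bolt shear: A_b = π·0.875²/4 = 0.6013 in²; R_n = 84 × 0.6013 × 5 × 2 = 505.1 kips → 505.1 / 2 = 253 kips.
Bearing (1.2 l_c t F_u ≤ 2.4 d t F_u): upper limit = 2.4·0.875·0.375·58 = 45.68 kips.
  Edge l_c = 1.25 − 0.9375/2 = 0.7812 → r_n = 20.39 kips; interior l_c = 3.5 − 0.9375 = 2.562 → r_n = 45.68 kips.
  R_n,bearing = 1·20.39 + 4·45.68 = 203.1 kips → 203.1 / 2 = 102 kips.
Bearing governs: 102 kips.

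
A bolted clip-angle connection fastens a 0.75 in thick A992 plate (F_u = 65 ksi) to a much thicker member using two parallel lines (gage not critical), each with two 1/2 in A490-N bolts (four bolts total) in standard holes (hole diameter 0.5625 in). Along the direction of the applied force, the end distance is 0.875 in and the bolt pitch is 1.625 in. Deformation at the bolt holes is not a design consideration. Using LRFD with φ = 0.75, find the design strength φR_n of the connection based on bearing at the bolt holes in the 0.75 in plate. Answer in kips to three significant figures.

Per bolt r_n = 1.5 l_c t F_u ≤ 3.0 d t F_u; upper limit = 3.0 × 0.5 × 0.75 × 65 = 73.12 kips.
Edge bolt: l_c = 0.875 − 0.5625/2 = 0.5938 in → 1.5 × 0.5938 × 0.75 × 65 = 43.42 → r_n = 43.42 kips.
Interior bolts: l_c = 1.625 − 0.5625 = 1.062 in → 1.5 × 1.062 × 0.75 × 65 = 77.7 → r_n = 73.12 kips.
R_n = 2 × 43.42 + 2 × 73.12 = 233.1 kips.
Design strength φR_n = 0.75 × 233.1 = 175 kips.

175 kips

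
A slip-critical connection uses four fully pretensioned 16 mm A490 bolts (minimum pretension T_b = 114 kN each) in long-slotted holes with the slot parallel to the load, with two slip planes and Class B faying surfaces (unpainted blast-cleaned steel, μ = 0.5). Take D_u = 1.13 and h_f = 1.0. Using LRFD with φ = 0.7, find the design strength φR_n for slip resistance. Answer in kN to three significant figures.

361 kN

R_n = μ · D_u · h_f · T_b · n_s · n_b = 0.5 × 1.13 × 1.0 × 114 × 2 × 4 = 515.3 kN.
Design strength φR_n = 0.7 × 515.3 = 361 kN.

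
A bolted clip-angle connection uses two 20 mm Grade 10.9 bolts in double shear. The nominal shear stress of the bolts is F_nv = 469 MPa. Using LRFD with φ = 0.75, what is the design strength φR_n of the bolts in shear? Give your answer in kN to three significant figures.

442 kN

A_b = π × 20² / 4 = 314.2 mm².
R_n = F_nv · A_b · n · n_s = 469 × 314.2 × 2 × 2 / 1000 = 589.4 kN.
Design strength φR_n = 0.75 × 589.4 = 442 kN.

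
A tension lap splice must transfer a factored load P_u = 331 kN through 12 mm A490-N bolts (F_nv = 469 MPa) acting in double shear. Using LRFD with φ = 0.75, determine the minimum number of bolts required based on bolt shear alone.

5 bolts

A_b = π·12²/4 = 113.1 mm².
Per-bolt design strength φR_n = 0.75 × 469 × 113.1 × 2 / 1000 = 79.56 kN.
n ≥ 331 / 79.56 = 4.16 → use 5 bolts.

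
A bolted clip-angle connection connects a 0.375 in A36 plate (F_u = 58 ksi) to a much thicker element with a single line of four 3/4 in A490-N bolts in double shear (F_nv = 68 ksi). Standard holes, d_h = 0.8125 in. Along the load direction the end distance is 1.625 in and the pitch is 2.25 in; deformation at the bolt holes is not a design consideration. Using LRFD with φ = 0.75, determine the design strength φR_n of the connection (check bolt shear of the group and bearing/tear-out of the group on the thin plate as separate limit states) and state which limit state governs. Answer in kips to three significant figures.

135 kips (bearing governs)

Bolt shear: A_b = π·0.75²/4 = 0.4418 in²; R_n = 68 × 0.4418 × 4 × 2 = 240.3 kips → 0.75 × 240.3 = 180 kips.
Bearing (1.5 l_c t F_u ≤ 3.0 d t F_u): upper limit = 3.0·0.75·0.375·58 = 48.94 kips.
  Edge l_c = 1.625 − 0.8125/2 = 1.219 → r_n = 39.76 kips; interior l_c = 2.25 − 0.8125 = 1.438 → r_n = 46.9 kips.
  R_n,bearing = 1·39.76 + 3·46.9 = 180.5 kips → 0.75 × 180.5 = 135 kips.
Bearing governs: 135 kips.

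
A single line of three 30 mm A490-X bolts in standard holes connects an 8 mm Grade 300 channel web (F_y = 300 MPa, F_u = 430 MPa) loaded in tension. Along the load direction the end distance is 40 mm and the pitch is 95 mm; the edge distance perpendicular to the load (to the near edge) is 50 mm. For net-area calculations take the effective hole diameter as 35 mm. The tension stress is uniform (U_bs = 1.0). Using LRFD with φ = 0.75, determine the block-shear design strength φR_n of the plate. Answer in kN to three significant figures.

Shear plane L_v = 40 + 2·95 = 230 mm; A_gv = 230 × 8 = 1840 mm².
A_nv = (230 − 2.5·35) × 8 = 1140 mm².
A_nt = (50 − 0.5·35) × 8 = 260 mm².
0.6 F_u A_nv = 294.1 kN; 0.6 F_y A_gv = 331.2 kN → shear rupture governs the shear term.
R_n = 294.1 + 1.0 × 430 × 260 / 1000 = 405.9 kN.
Design strength φR_n = 0.75 × 405.9 = 304 kN.

304 kN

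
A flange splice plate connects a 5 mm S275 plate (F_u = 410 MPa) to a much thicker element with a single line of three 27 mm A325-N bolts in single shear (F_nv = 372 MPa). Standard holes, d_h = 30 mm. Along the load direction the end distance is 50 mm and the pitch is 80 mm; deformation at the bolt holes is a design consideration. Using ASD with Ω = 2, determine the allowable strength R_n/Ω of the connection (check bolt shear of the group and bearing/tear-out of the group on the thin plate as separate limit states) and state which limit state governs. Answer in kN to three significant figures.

Bolt shear: A_b = π·27²/4 = 572.6 mm²; R_n = 372 × 572.6 × 3 × 1 / 1000 = 639 kN → 639 / 2 = 319 kN.
Bearing (1.2 l_c t F_u ≤ 2.4 d t F_u): upper limit = 2.4·27·5·410 / 1000 = 132.8 kN.
  Edge l_c = 50 − 30/2 = 35 → r_n = 86.1 kN; interior l_c = 80 − 30 = 50 → r_n = 123 kN.
  R_n,bearing = 1·86.1 + 2·123 = 332.1 kN → 332.1 / 2 = 166 kN.
Bearing governs: 166 kN.

166 kN (bearing governs)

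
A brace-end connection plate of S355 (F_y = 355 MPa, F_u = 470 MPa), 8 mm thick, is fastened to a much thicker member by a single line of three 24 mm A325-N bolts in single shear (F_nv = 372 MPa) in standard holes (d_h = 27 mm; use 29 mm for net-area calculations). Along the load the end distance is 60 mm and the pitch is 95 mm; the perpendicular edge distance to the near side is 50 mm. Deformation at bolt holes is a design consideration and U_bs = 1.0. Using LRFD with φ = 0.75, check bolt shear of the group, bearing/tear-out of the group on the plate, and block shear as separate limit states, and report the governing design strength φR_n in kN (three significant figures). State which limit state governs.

Bolt shear: A_b = π·24²/4 = 452.4 mm²; R_n = 372 × 452.4 × 3 × 1 / 1000 = 504.9 kN → 0.75 × 504.9 = 379 kN.
Bearing: edge l_c = 46.5, r_n = 209.8 kN; interior l_c = 68, r_n = 216.6 kN; R_n = 209.8 + 2·216.6 = 643 kN → 482 kN.
Block shear: A_gv = 2000, A_nv = 1420, A_nt = 284 mm²; R_n = min(0.6F_uA_nv, 0.6F_yA_gv) + U_bs·F_u·A_nt = 533.9 kN → 400 kN.
Bolt shear governs: 379 kN.

379 kN (bolt shear governs)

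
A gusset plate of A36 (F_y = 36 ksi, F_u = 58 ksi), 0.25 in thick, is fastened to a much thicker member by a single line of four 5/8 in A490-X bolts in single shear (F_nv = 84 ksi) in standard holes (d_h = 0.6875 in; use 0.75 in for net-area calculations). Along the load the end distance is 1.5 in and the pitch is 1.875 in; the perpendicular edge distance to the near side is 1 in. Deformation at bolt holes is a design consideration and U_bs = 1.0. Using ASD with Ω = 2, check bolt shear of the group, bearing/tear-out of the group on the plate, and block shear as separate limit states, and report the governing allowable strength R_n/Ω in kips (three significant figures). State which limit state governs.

Bolt shear: A_b = π·0.625²/4 = 0.3068 in²; R_n = 84 × 0.3068 × 4 × 1 = 103.1 kips → 103.1 / 2 = 51.5 kips.
Bearing: edge l_c = 1.156, r_n = 20.12 kips; interior l_c = 1.188, r_n = 20.66 kips; R_n = 20.12 + 3·20.66 = 82.11 kips → 41.1 kips.
Block shear: A_gv = 1.781, A_nv = 1.125, A_nt = 0.1562 in²; R_n = min(0.6F_uA_nv, 0.6F_yA_gv) + U_bs·F_u·A_nt = 47.54 kips → 23.8 kips.
Block shear governs: 23.8 kips.

23.8 kips (block shear governs)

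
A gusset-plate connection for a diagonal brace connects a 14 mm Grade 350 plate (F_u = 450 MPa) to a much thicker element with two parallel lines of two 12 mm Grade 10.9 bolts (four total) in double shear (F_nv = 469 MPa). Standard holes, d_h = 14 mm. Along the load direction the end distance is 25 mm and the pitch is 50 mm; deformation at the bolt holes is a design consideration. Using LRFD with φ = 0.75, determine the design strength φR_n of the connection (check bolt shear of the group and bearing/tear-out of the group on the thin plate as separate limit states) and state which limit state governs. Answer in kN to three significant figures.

318 kN (bolt shear governs)

Bolt shear: A_b = π·12²/4 = 113.1 mm²; R_n = 469 × 113.1 × 4 × 2 / 1000 = 424.3 kN → 0.75 × 424.3 = 318 kN.
Bearing (1.2 l_c t F_u ≤ 2.4 d t F_u): upper limit = 2.4·12·14·450 / 1000 = 181.4 kN.
  Edge l_c = 25 − 14/2 = 18 → r_n = 136.1 kN; interior l_c = 50 − 14 = 36 → r_n = 181.4 kN.
  R_n,bearing = 2·136.1 + 2·181.4 = 635 kN → 0.75 × 635 = 476 kN.
Bolt shear governs: 318 kN.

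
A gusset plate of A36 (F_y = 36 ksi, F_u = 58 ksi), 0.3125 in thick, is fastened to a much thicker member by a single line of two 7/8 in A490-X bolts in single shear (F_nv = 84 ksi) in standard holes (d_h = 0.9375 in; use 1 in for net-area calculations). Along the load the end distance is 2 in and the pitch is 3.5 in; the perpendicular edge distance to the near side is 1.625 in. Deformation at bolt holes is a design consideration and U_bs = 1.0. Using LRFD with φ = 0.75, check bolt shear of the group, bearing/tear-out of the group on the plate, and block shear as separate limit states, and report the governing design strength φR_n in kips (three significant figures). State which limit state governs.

43.1 kips (block shear governs)

Bolt shear: A_b = π·0.875²/4 = 0.6013 in²; R_n = 84 × 0.6013 × 2 × 1 = 101 kips → 0.75 × 101 = 75.8 kips.
Bearing: edge l_c = 1.531, r_n = 33.3 kips; interior l_c = 2.562, r_n = 38.06 kips; R_n = 33.3 + 1·38.06 = 71.37 kips → 53.5 kips.
Block shear: A_gv = 1.719, A_nv = 1.25, A_nt = 0.3516 in²; R_n = min(0.6F_uA_nv, 0.6F_yA_gv) + U_bs·F_u·A_nt = 57.52 kips → 43.1 kips.
Block shear governs: 43.1 kips.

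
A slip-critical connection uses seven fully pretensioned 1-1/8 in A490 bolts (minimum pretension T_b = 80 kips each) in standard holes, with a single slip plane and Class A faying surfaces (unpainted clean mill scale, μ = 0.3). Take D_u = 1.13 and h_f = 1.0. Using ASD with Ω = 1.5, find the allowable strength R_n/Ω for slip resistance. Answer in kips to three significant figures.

R_n = μ · D_u · h_f · T_b · n_s · n_b = 0.3 × 1.13 × 1.0 × 80 × 1 × 7 = 189.8 kips.
Allowable strength R_n/Ω = 189.8 / 1.5 = 127 kips.

127 kips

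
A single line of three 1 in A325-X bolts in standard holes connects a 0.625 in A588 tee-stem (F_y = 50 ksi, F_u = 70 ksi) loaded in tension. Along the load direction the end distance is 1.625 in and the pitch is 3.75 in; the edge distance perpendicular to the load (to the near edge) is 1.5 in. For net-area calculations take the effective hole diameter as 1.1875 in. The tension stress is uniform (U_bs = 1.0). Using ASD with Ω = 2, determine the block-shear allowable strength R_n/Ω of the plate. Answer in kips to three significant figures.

101 kips

Shear plane L_v = 1.625 + 2·3.75 = 9.125 in; A_gv = 9.125 × 0.625 = 5.703 in².
A_nv = (9.125 − 2.5·1.1875) × 0.625 = 3.848 in².
A_nt = (1.5 − 0.5·1.1875) × 0.625 = 0.5664 in².
0.6 F_u A_nv = 161.6 kips; 0.6 F_y A_gv = 171.1 kips → shear rupture governs the shear term.
R_n = 161.6 + 1.0 × 70 × 0.5664 = 201.2 kips.
Allowable strength R_n/Ω = 201.2 / 2 = 101 kips.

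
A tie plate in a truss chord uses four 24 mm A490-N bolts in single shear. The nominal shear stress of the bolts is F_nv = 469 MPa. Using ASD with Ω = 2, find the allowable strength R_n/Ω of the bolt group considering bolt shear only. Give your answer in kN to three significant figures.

424 kN

A_b = π × 24² / 4 = 452.4 mm².
R_n = F_nv · A_b · n · n_s = 469 × 452.4 × 4 × 1 / 1000 = 848.7 kN.
Allowable strength R_n/Ω = 848.7 / 2 = 424 kN.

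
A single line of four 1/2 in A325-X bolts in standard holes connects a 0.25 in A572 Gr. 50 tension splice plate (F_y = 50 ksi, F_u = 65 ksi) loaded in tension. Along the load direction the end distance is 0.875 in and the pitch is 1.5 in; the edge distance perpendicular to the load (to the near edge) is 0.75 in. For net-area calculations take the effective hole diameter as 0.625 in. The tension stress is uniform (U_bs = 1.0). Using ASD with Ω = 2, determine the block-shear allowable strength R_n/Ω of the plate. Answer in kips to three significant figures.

19.1 kips

Shear plane L_v = 0.875 + 3·1.5 = 5.375 in; A_gv = 5.375 × 0.25 = 1.344 in².
A_nv = (5.375 − 3.5·0.625) × 0.25 = 0.7969 in².
A_nt = (0.75 − 0.5·0.625) × 0.25 = 0.1094 in².
0.6 F_u A_nv = 31.08 kips; 0.6 F_y A_gv = 40.31 kips → shear rupture governs the shear term.
R_n = 31.08 + 1.0 × 65 × 0.1094 = 38.19 kips.
Allowable strength R_n/Ω = 38.19 / 2 = 19.1 kips.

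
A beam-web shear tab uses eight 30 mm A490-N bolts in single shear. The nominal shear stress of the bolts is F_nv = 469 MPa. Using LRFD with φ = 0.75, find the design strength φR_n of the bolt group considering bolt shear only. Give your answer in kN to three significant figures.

1990 kN

A_b = π × 30² / 4 = 706.9 mm².
R_n = F_nv · A_b · n · n_s = 469 × 706.9 × 8 × 1 / 1000 = 2652 kN.
Design strength φR_n = 0.75 × 2652 = 1990 kN.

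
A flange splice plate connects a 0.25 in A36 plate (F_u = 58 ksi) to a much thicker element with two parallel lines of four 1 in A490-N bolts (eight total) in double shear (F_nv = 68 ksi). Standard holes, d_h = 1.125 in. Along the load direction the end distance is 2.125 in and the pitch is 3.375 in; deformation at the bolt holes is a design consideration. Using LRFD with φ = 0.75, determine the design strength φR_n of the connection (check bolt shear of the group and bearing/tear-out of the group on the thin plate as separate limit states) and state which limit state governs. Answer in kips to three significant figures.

197 kips (bearing governs)

Bolt shear: A_b = π·1²/4 = 0.7854 in²; R_n = 68 × 0.7854 × 8 × 2 = 854.5 kips → 0.75 × 854.5 = 641 kips.
Bearing (1.2 l_c t F_u ≤ 2.4 d t F_u): upper limit = 2.4·1·0.25·58 = 34.8 kips.
  Edge l_c = 2.125 − 1.125/2 = 1.562 → r_n = 27.19 kips; interior l_c = 3.375 − 1.125 = 2.25 → r_n = 34.8 kips.
  R_n,bearing = 2·27.19 + 6·34.8 = 263.2 kips → 0.75 × 263.2 = 197 kips.
Bearing governs: 197 kips.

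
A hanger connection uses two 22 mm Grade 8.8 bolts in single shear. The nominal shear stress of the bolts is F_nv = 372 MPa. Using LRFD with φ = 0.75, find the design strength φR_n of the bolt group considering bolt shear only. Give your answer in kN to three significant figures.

212 kN

A_b = π × 22² / 4 = 380.1 mm².
R_n = F_nv · A_b · n · n_s = 372 × 380.1 × 2 × 1 / 1000 = 282.8 kN.
Design strength φR_n = 0.75 × 282.8 = 212 kN.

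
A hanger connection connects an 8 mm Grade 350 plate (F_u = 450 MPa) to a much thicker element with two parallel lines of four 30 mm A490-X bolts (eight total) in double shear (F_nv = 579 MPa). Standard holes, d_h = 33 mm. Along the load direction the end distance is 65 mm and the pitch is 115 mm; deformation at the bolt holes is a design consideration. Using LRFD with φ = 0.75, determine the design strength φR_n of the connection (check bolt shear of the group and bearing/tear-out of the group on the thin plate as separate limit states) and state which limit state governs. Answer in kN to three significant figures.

Bolt shear: A_b = π·30²/4 = 706.9 mm²; R_n = 579 × 706.9 × 8 × 2 / 1000 = 6548 kN → 0.75 × 6548 = 4910 kN.
Bearing (1.2 l_c t F_u ≤ 2.4 d t F_u): upper limit = 2.4·30·8·450 / 1000 = 259.2 kN.
  Edge l_c = 65 − 33/2 = 48.5 → r_n = 209.5 kN; interior l_c = 115 − 33 = 82 → r_n = 259.2 kN.
  R_n,bearing = 2·209.5 + 6·259.2 = 1974 kN → 0.75 × 1974 = 1480 kN.
Bearing governs: 1480 kN.

1480 kN (bearing governs)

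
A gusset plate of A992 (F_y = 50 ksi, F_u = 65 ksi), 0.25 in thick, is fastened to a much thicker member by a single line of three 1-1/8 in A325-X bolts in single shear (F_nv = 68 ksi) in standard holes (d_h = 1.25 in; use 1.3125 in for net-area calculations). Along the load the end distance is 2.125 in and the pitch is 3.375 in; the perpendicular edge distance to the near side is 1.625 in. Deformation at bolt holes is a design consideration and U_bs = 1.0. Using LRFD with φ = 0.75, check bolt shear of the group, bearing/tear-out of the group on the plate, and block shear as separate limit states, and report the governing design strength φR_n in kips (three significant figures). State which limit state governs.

Bolt shear: A_b = π·1.125²/4 = 0.994 in²; R_n = 68 × 0.994 × 3 × 1 = 202.8 kips → 0.75 × 202.8 = 152 kips.
Bearing: edge l_c = 1.5, r_n = 29.25 kips; interior l_c = 2.125, r_n = 41.44 kips; R_n = 29.25 + 2·41.44 = 112.1 kips → 84.1 kips.
Block shear: A_gv = 2.219, A_nv = 1.398, A_nt = 0.2422 in²; R_n = min(0.6F_uA_nv, 0.6F_yA_gv) + U_bs·F_u·A_nt = 70.28 kips → 52.7 kips.
Block shear governs: 52.7 kips.

52.7 kips (block shear governs)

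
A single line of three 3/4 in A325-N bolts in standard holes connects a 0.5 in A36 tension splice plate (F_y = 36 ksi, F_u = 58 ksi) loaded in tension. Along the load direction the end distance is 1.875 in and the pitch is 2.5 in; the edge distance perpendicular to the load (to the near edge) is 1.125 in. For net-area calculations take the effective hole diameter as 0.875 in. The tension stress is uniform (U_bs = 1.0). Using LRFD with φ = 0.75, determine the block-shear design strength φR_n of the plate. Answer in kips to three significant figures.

Shear plane L_v = 1.875 + 2·2.5 = 6.875 in; A_gv = 6.875 × 0.5 = 3.438 in².
A_nv = (6.875 − 2.5·0.875) × 0.5 = 2.344 in².
A_nt = (1.125 − 0.5·0.875) × 0.5 = 0.3438 in².
0.6 F_u A_nv = 81.56 kips; 0.6 F_y A_gv = 74.25 kips → shear yielding governs the shear term.
R_n = 74.25 + 1.0 × 58 × 0.3438 = 94.19 kips.
Design strength φR_n = 0.75 × 94.19 = 70.6 kips.

70.6 kips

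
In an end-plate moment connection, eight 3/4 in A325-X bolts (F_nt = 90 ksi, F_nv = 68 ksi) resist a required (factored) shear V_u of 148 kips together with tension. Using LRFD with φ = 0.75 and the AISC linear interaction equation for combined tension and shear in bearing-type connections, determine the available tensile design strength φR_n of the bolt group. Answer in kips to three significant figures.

114 kips

A_b = π·0.75²/4 = 0.4418 in²; f_rv = 148 / (8 × 0.4418) = 41.88 ksi.
F'_nt = 1.3 F_nt − (F_nt / φF_nv) f_rv = 1.3·90 − (90/(0.75·68))·41.88 = 43.1 ksi, capped at F_nt → F'_nt = 43.1 ksi.
R_n = F'_nt · A_b · n = 43.1 × 0.4418 × 8 = 152.3 kips.
Design strength φR_n = 0.75 × 152.3 = 114 kips.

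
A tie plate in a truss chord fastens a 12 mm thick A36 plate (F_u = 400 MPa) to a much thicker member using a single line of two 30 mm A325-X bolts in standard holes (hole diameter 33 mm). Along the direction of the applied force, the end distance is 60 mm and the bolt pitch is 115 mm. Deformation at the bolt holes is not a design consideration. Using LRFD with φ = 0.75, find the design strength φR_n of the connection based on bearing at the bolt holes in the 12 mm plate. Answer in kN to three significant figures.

Per bolt r_n = 1.5 l_c t F_u ≤ 3.0 d t F_u; upper limit = 3.0 × 30 × 12 × 400 / 1000 = 432 kN.
Edge bolt: l_c = 60 − 33/2 = 43.5 mm → 1.5 × 43.5 × 12 × 400 / 1000 = 313.2 → r_n = 313.2 kN.
Interior bolts: l_c = 115 − 33 = 82 mm → 1.5 × 82 × 12 × 400 / 1000 = 590.4 → r_n = 432 kN.
R_n = 1 × 313.2 + 1 × 432 = 745.2 kN.
Design strength φR_n = 0.75 × 745.2 = 559 kN.

559 kN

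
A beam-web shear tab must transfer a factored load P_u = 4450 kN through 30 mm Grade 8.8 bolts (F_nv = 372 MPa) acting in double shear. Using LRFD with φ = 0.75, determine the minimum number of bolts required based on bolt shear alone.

12 bolts

A_b = π·30²/4 = 706.9 mm².
Per-bolt design strength φR_n = 0.75 × 372 × 706.9 × 2 / 1000 = 394.4 kN.
n ≥ 4450 / 394.4 = 11.28 → use 12 bolts.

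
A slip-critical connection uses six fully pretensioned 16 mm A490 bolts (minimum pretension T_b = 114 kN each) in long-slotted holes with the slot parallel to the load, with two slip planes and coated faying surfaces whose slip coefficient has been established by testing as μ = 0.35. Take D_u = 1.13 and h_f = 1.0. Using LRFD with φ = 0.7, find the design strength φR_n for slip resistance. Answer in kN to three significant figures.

R_n = μ · D_u · h_f · T_b · n_s · n_b = 0.35 × 1.13 × 1.0 × 114 × 2 × 6 = 541 kN.
Design strength φR_n = 0.7 × 541 = 379 kN.

379 kN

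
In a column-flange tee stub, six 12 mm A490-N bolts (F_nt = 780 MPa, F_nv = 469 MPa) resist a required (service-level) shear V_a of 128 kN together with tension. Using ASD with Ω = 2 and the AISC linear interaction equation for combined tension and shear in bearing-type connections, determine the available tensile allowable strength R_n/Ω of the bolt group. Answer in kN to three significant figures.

A_b = π·12²/4 = 113.1 mm²; f_rv = 128 × 1000 / (6 × 113.1) = 188.6 MPa.
F'_nt = 1.3 F_nt − (Ω F_nt / F_nv) f_rv = 1.3·780 − (2·780/469)·188.6 = 386.6 MPa, capped at F_nt → F'_nt = 386.6 MPa.
R_n = F'_nt · A_b · n = 386.6 × 113.1 × 6 / 1000 = 262.3 kN.
Allowable strength R_n/Ω = 262.3 / 2 = 131 kN.

131 kN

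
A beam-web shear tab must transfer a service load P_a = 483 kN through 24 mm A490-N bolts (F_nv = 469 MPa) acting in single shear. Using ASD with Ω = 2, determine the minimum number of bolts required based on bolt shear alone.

A_b = π·24²/4 = 452.4 mm².
Per-bolt allowable strength R_n/Ω = 469 × 452.4 × 1 / 1000 / 2 = 106.1 kN.
n ≥ 483 / 106.1 = 4.553 → use 5 bolts.

5 bolts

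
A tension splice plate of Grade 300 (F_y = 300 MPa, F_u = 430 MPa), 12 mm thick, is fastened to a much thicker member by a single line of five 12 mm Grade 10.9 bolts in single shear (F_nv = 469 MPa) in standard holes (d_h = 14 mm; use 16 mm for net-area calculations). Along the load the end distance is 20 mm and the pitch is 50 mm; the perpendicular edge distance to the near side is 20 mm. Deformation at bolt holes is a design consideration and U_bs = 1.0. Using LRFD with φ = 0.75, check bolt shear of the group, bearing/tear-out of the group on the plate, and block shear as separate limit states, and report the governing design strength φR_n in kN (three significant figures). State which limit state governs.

Bolt shear: A_b = π·12²/4 = 113.1 mm²; R_n = 469 × 113.1 × 5 × 1 / 1000 = 265.2 kN → 0.75 × 265.2 = 199 kN.
Bearing: edge l_c = 13, r_n = 80.5 kN; interior l_c = 36, r_n = 148.6 kN; R_n = 80.5 + 4·148.6 = 674.9 kN → 506 kN.
Block shear: A_gv = 2640, A_nv = 1776, A_nt = 144 mm²; R_n = min(0.6F_uA_nv, 0.6F_yA_gv) + U_bs·F_u·A_nt = 520.1 kN → 390 kN.
Bolt shear governs: 199 kN.

199 kN (bolt shear governs)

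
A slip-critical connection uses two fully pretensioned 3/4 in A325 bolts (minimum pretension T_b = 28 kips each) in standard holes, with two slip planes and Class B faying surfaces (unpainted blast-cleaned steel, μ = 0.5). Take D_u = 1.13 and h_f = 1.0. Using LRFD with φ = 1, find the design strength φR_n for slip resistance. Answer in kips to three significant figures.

63.3 kips

R_n = μ · D_u · h_f · T_b · n_s · n_b = 0.5 × 1.13 × 1.0 × 28 × 2 × 2 = 63.28 kips.
Design strength φR_n = 1 × 63.28 = 63.3 kips.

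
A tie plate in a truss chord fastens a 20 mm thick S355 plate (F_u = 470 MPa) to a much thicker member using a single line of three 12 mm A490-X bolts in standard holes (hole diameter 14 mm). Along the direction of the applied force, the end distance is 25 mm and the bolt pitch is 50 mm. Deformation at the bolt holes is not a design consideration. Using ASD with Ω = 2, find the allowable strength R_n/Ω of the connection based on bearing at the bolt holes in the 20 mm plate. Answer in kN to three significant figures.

Per bolt r_n = 1.5 l_c t F_u ≤ 3.0 d t F_u; upper limit = 3.0 × 12 × 20 × 470 / 1000 = 338.4 kN.
Edge bolt: l_c = 25 − 14/2 = 18 mm → 1.5 × 18 × 20 × 470 / 1000 = 253.8 → r_n = 253.8 kN.
Interior bolts: l_c = 50 − 14 = 36 mm → 1.5 × 36 × 20 × 470 / 1000 = 507.6 → r_n = 338.4 kN.
R_n = 1 × 253.8 + 2 × 338.4 = 930.6 kN.
Allowable strength R_n/Ω = 930.6 / 2 = 465 kN.

465 kN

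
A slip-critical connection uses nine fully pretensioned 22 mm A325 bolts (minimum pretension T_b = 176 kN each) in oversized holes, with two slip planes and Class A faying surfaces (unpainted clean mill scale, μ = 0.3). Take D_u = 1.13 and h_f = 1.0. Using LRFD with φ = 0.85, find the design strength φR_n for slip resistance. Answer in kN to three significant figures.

913 kN

R_n = μ · D_u · h_f · T_b · n_s · n_b = 0.3 × 1.13 × 1.0 × 176 × 2 × 9 = 1074 kN.
Design strength φR_n = 0.85 × 1074 = 913 kN.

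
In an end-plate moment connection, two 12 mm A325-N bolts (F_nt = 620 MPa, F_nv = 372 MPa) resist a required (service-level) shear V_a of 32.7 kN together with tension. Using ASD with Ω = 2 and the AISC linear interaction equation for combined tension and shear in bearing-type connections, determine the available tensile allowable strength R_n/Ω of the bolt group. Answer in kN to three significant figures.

A_b = π·12²/4 = 113.1 mm²; f_rv = 32.7 × 1000 / (2 × 113.1) = 144.6 MPa.
F'_nt = 1.3 F_nt − (Ω F_nt / F_nv) f_rv = 1.3·620 − (2·620/372)·144.6 = 324.1 MPa, capped at F_nt → F'_nt = 324.1 MPa.
R_n = F'_nt · A_b · n = 324.1 × 113.1 × 2 / 1000 = 73.31 kN.
Allowable strength R_n/Ω = 73.31 / 2 = 36.7 kN.

36.7 kN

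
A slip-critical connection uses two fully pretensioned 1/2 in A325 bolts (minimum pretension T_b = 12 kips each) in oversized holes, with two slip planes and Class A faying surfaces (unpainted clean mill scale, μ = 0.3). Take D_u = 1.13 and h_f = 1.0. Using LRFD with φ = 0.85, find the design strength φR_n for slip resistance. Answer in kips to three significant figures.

R_n = μ · D_u · h_f · T_b · n_s · n_b = 0.3 × 1.13 × 1.0 × 12 × 2 × 2 = 16.27 kips.
Design strength φR_n = 0.85 × 16.27 = 13.8 kips.

13.8 kips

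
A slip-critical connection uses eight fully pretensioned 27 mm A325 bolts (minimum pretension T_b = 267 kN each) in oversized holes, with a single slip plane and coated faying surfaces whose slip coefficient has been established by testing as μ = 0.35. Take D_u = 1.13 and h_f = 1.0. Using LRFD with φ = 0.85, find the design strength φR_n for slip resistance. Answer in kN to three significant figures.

R_n = μ · D_u · h_f · T_b · n_s · n_b = 0.35 × 1.13 × 1.0 × 267 × 1 × 8 = 844.8 kN.
Design strength φR_n = 0.85 × 844.8 = 718 kN.

718 kN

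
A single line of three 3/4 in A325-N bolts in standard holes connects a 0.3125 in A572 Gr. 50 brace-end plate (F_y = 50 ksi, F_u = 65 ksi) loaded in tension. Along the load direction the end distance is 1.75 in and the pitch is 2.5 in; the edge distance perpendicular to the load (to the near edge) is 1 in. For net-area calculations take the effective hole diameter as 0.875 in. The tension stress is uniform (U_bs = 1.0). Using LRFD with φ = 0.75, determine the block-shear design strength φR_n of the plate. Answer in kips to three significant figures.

Shear plane L_v = 1.75 + 2·2.5 = 6.75 in; A_gv = 6.75 × 0.3125 = 2.109 in².
A_nv = (6.75 − 2.5·0.875) × 0.3125 = 1.426 in².
A_nt = (1 − 0.5·0.875) × 0.3125 = 0.1758 in².
0.6 F_u A_nv = 55.61 kips; 0.6 F_y A_gv = 63.28 kips → shear rupture governs the shear term.
R_n = 55.61 + 1.0 × 65 × 0.1758 = 67.03 kips.
Design strength φR_n = 0.75 × 67.03 = 50.3 kips.

50.3 kips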